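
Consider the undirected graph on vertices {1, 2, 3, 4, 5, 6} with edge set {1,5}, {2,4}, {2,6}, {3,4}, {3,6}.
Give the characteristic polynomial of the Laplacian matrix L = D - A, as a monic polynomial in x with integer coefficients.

x^6 - 10x^5 + 36x^4 - 56x^3 + 32x^2

Reading degrees in the order [1, 2, 3, 4, 5, 6] gives [1, 2, 2, 2, 1, 2]; set D = diag(1, 2, 2, 2, 1, 2) and form L = D - A. Computing det(xI - L) by cofactor expansion (or equivalently via sum-over-permutations) gives x^6 - 10x^5 + 36x^4 - 56x^3 + 32x^2. The coefficient of x^5 equals -trace(L) = -10, matching the sum of degrees. There are 2 zeros in the spectrum, matching the 2 components. The eigenvalues sum to 10, which equals trace(L) = 2|E|.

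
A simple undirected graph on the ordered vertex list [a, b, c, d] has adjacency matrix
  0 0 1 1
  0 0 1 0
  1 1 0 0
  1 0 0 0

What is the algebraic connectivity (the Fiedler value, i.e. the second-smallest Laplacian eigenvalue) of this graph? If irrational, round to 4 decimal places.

With the vertex order [a, b, c, d], the degrees are [2, 1, 2, 1], giving D = diag(2, 1, 2, 1) and L = D - A. Computing the eigenvalues of L and sorting gives [0, 0.5858, 2, 3.4142]. The Fiedler value lambda_2 = 0.5858 is strictly positive, so the graph is connected. There is one zero in the spectrum, matching the 1 component. By the matrix-tree theorem the graph has (1/4) * product of the nonzero eigenvalues = 1 spanning tree.

0.5858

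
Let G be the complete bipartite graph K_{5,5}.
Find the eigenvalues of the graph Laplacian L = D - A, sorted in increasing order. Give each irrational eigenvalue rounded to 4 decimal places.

The graph has 10 vertices and degree multiset [5, 5, 5, 5, 5, 5, 5, 5, 5, 5]; D is the diagonal matrix of degrees and L = D - A. Diagonalising L (or applying a numerical eigensolver to the 10x10 matrix) gives the spectrum above. By the matrix-tree theorem the graph has (1/10) * product of the nonzero eigenvalues = 390625 spanning trees. The largest eigenvalue, 10, is at most the vertex count 10.

[0, 5, 5, 5, 5, 5, 5, 5, 5, 10]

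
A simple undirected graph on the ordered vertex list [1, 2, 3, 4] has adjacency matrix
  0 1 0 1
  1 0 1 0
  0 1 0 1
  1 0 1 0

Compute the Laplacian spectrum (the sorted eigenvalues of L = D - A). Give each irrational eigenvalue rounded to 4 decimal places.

Each diagonal entry of L is the vertex degree and each off-diagonal entry is -1 where an edge is present, 0 otherwise; in the order [1, 2, 3, 4] the diagonal is [2, 2, 2, 2]. Since every row of L sums to 0, the all-ones vector is in the kernel and 0 is an eigenvalue. There is one zero in the spectrum, matching the 1 component.

[0, 2, 2, 4]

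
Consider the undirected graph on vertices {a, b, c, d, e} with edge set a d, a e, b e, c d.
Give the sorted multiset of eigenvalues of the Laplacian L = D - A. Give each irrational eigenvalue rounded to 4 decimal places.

[0, 0.3820, 1.3820, 2.6180, 3.6180]

Reading degrees in the order [a, b, c, d, e] gives [2, 1, 1, 2, 2]; set D = diag(2, 1, 1, 2, 2) and form L = D - A. Since every row of L sums to 0, the all-ones vector is in the kernel and 0 is an eigenvalue. The single zero eigenvalue shows the graph is connected. By the matrix-tree theorem the graph has (1/5) * product of the nonzero eigenvalues = 1 spanning tree. The largest eigenvalue, 3.6180, is at most the vertex count 5.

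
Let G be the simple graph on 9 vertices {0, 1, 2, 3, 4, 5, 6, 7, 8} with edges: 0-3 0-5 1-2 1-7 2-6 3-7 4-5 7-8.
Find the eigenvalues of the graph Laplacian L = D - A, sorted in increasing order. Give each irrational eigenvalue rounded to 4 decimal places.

[0, 0.1506, 0.4266, 1, 1.4229, 2.1724, 3, 3.4576, 4.3699]

With the vertex order [0, 1, 2, 3, 4, 5, 6, 7, 8], the degrees are [2, 2, 2, 2, 1, 2, 1, 3, 1], giving D = diag(2, 2, 2, 2, 1, 2, 1, 3, 1) and L = D - A. Since every row of L sums to 0, the all-ones vector is in the kernel and 0 is an eigenvalue. The single zero eigenvalue shows the graph is connected. By the matrix-tree theorem the graph has (1/9) * product of the nonzero eigenvalues = 1 spanning tree.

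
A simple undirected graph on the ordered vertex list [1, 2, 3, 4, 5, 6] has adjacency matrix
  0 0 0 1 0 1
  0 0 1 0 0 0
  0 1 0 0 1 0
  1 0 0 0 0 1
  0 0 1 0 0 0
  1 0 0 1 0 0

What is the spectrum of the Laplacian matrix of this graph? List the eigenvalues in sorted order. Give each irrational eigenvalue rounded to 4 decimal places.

[0, 0, 1, 3, 3, 3]

With the vertex order [1, 2, 3, 4, 5, 6], the degrees are [2, 1, 2, 2, 1, 2], giving D = diag(2, 1, 2, 2, 1, 2) and L = D - A. Since every row of L sums to 0, the all-ones vector is in the kernel and 0 is an eigenvalue. The 2 zero eigenvalues correspond to the 2 connected components.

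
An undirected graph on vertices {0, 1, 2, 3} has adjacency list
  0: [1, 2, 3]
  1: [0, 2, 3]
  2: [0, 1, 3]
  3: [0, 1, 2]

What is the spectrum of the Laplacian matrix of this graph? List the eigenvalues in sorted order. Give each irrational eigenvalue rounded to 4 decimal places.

[0, 4, 4, 4]

With the vertex order [0, 1, 2, 3], the degrees are [3, 3, 3, 3], giving D = diag(3, 3, 3, 3) and L = D - A. The multiplicity of 0 as a Laplacian eigenvalue equals the number of connected components. There is one zero in the spectrum, matching the 1 component.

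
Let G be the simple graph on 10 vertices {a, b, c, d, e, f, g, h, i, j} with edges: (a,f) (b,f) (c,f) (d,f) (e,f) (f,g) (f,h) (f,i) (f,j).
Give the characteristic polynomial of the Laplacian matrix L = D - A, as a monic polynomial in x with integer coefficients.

x^10 - 18x^9 + 108x^8 - 336x^7 + 630x^6 - 756x^5 + 588x^4 - 288x^3 + 81x^2 - 10x

Each diagonal entry of L is the vertex degree and each off-diagonal entry is -1 where an edge is present, 0 otherwise; in the order [a, b, c, d, e, f, g, h, i, j] the diagonal is [1, 1, 1, 1, 1, 9, 1, 1, 1, 1]. L has integer entries, so p(x) = det(xI - L) has integer coefficients. Expanding the determinant yields x^10 - 18x^9 + 108x^8 - 336x^7 + 630x^6 - 756x^5 + 588x^4 - 288x^3 + 81x^2 - 10x. Since p(0) = det(-L) = 0, x divides p(x). There is one zero in the spectrum, matching the 1 component.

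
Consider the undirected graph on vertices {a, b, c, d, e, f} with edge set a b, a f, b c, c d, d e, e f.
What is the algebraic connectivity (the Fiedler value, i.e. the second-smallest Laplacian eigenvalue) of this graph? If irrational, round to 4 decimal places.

Each diagonal entry of L is the vertex degree and each off-diagonal entry is -1 where an edge is present, 0 otherwise; in the order [a, b, c, d, e, f] the diagonal is [2, 2, 2, 2, 2, 2]. The smallest Laplacian eigenvalue is always 0. The next one, lambda_2 = 1, measures how hard the graph is to disconnect: larger values mean better connectivity. By the matrix-tree theorem the graph has (1/6) * product of the nonzero eigenvalues = 6 spanning trees.

1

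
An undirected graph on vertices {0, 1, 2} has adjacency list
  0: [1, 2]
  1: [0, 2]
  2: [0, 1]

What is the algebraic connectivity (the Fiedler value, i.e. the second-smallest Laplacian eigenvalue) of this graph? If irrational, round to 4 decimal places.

3

With the vertex order [0, 1, 2], the degrees are [2, 2, 2], giving D = diag(2, 2, 2) and L = D - A. The sorted Laplacian eigenvalues are [0, 3, 3]; the algebraic connectivity is the second entry, 3. There is one zero in the spectrum, matching the 1 component.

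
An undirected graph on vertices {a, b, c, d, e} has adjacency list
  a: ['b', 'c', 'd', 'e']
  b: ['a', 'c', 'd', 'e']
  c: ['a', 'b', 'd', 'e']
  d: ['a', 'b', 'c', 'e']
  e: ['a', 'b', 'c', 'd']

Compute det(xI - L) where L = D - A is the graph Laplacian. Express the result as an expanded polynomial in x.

x^5 - 20x^4 + 150x^3 - 500x^2 + 625x

With the vertex order [a, b, c, d, e], the degrees are [4, 4, 4, 4, 4], giving D = diag(4, 4, 4, 4, 4) and L = D - A. Computing det(xI - L) by cofactor expansion (or equivalently via sum-over-permutations) gives x^5 - 20x^4 + 150x^3 - 500x^2 + 625x. Since p(0) = det(-L) = 0, x divides p(x). There is one zero in the spectrum, matching the 1 component.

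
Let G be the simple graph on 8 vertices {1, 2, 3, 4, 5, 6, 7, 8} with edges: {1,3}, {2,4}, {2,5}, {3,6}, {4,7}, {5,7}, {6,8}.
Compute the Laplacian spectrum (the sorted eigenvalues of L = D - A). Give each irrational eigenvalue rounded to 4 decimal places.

With the vertex order [1, 2, 3, 4, 5, 6, 7, 8], the degrees are [1, 2, 2, 2, 2, 2, 2, 1], giving D = diag(1, 2, 2, 2, 2, 2, 2, 1) and L = D - A. Since every row of L sums to 0, the all-ones vector is in the kernel and 0 is an eigenvalue. The 2 zero eigenvalues correspond to the 2 connected components. The largest eigenvalue, 4, is at most the vertex count 8.

[0, 0, 0.5858, 2, 2, 2, 3.4142, 4]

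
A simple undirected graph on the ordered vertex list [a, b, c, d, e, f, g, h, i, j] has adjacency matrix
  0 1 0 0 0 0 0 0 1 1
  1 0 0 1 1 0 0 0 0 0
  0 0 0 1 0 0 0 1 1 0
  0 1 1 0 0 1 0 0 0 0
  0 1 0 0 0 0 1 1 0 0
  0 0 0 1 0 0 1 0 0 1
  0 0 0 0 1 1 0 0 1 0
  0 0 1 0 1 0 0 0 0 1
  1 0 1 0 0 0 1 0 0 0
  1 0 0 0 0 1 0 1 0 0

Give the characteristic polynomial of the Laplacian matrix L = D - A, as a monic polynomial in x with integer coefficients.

x^10 - 30x^9 + 390x^8 - 2880x^7 + 13305x^6 - 39882x^5 + 77640x^4 - 94800x^3 + 66000x^2 - 20000x

With the vertex order [a, b, c, d, e, f, g, h, i, j], the degrees are [3, 3, 3, 3, 3, 3, 3, 3, 3, 3], giving D = diag(3, 3, 3, 3, 3, 3, 3, 3, 3, 3) and L = D - A. The eigenvalues of L are [0, 2, 2, 2, 2, 2, 5, 5, 5, 5]; the characteristic polynomial is the product of (x - lambda_i), which multiplies out to x^10 - 30x^9 + 390x^8 - 2880x^7 + 13305x^6 - 39882x^5 + 77640x^4 - 94800x^3 + 66000x^2 - 20000x. Since p(0) = det(-L) = 0, x divides p(x). The largest eigenvalue, 5, is at most the vertex count 10.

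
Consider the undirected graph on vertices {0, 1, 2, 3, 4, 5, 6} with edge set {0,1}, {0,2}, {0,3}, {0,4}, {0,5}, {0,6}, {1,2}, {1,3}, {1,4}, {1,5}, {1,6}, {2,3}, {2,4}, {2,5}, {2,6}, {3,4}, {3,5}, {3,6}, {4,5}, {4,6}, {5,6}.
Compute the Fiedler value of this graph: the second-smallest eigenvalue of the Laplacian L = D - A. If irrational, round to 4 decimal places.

Reading degrees in the order [0, 1, 2, 3, 4, 5, 6] gives [6, 6, 6, 6, 6, 6, 6]; set D = diag(6, 6, 6, 6, 6, 6, 6) and form L = D - A. The smallest Laplacian eigenvalue is always 0. The next one, lambda_2 = 7, measures how hard the graph is to disconnect: larger values mean better connectivity. The eigenvalues sum to 42, which equals trace(L) = 2|E|. There is one zero in the spectrum, matching the 1 component.

7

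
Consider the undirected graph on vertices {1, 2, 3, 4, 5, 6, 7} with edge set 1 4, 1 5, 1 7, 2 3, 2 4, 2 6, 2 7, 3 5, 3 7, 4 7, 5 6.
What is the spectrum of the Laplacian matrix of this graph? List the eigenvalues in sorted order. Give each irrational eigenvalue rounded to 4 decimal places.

Each diagonal entry of L is the vertex degree and each off-diagonal entry is -1 where an edge is present, 0 otherwise; in the order [1, 2, 3, 4, 5, 6, 7] the diagonal is [3, 4, 3, 3, 3, 2, 4]. Diagonalising L (or applying a numerical eigensolver to the 7x7 matrix) gives the spectrum above. The single zero eigenvalue shows the graph is connected. There is one zero in the spectrum, matching the 1 component.

[0, 1.5858, 2.5858, 2.5858, 4.4142, 5.4142, 5.4142]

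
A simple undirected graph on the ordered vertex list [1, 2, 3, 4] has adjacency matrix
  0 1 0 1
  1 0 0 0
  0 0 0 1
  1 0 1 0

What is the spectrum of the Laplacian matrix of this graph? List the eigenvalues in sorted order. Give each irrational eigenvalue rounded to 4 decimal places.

[0, 0.5858, 2, 3.4142]

Each diagonal entry of L is the vertex degree and each off-diagonal entry is -1 where an edge is present, 0 otherwise; in the order [1, 2, 3, 4] the diagonal is [2, 1, 1, 2]. Since every row of L sums to 0, the all-ones vector is in the kernel and 0 is an eigenvalue. By the matrix-tree theorem the graph has (1/4) * product of the nonzero eigenvalues = 1 spanning tree. The largest eigenvalue, 3.4142, is at most the vertex count 4.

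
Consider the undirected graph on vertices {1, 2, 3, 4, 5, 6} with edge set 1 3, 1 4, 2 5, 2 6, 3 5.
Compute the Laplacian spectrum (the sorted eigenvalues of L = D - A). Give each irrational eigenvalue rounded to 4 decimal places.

Each diagonal entry of L is the vertex degree and each off-diagonal entry is -1 where an edge is present, 0 otherwise; in the order [1, 2, 3, 4, 5, 6] the diagonal is [2, 2, 2, 1, 2, 1]. L is symmetric positive semidefinite, so every eigenvalue is real and nonnegative. There is one zero in the spectrum, matching the 1 component. By the matrix-tree theorem the graph has (1/6) * product of the nonzero eigenvalues = 1 spanning tree.

[0, 0.2679, 1, 2, 3, 3.7321]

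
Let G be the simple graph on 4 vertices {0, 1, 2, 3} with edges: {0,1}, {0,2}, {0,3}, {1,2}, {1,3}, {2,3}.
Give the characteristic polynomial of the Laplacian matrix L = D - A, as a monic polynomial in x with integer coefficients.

x^4 - 12x^3 + 48x^2 - 64x

Each diagonal entry of L is the vertex degree and each off-diagonal entry is -1 where an edge is present, 0 otherwise; in the order [0, 1, 2, 3] the diagonal is [3, 3, 3, 3]. Computing det(xI - L) by cofactor expansion (or equivalently via sum-over-permutations) gives x^4 - 12x^3 + 48x^2 - 64x. The coefficient of x^3 equals -trace(L) = -12, matching the sum of degrees. By the matrix-tree theorem the graph has (1/4) * product of the nonzero eigenvalues = 16 spanning trees.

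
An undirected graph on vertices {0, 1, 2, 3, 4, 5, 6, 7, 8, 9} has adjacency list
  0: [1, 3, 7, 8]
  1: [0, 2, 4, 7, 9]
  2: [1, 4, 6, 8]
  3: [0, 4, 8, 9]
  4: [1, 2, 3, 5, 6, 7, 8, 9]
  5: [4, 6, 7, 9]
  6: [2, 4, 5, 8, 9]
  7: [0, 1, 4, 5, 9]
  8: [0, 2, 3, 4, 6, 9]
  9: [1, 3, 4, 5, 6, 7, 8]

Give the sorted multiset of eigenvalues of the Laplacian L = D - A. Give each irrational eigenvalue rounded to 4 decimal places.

[0, 2.8805, 3.3107, 3.7485, 5.1563, 5.9092, 6.3471, 7.0245, 8.4463, 9.1769]

With the vertex order [0, 1, 2, 3, 4, 5, 6, 7, 8, 9], the degrees are [4, 5, 4, 4, 8, 4, 5, 5, 6, 7], giving D = diag(4, 5, 4, 4, 8, 4, 5, 5, 6, 7) and L = D - A. The multiplicity of 0 as a Laplacian eigenvalue equals the number of connected components. The single zero eigenvalue shows the graph is connected. The eigenvalues sum to 52, which equals trace(L) = 2|E|.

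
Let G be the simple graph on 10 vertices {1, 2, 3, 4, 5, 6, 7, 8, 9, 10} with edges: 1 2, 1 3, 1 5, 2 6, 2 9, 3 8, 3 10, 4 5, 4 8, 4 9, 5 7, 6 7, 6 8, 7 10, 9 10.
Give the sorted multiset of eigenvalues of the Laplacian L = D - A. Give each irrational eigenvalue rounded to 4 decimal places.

Reading degrees in the order [1, 2, 3, 4, 5, 6, 7, 8, 9, 10] gives [3, 3, 3, 3, 3, 3, 3, 3, 3, 3]; set D = diag(3, 3, 3, 3, 3, 3, 3, 3, 3, 3) and form L = D - A. L is symmetric positive semidefinite, so every eigenvalue is real and nonnegative. The single zero eigenvalue shows the graph is connected. There is one zero in the spectrum, matching the 1 component.

[0, 2, 2, 2, 2, 2, 5, 5, 5, 5]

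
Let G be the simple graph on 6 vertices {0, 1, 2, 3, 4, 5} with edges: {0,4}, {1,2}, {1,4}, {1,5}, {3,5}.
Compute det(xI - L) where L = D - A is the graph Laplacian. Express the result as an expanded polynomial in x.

x^6 - 10x^5 + 35x^4 - 52x^3 + 31x^2 - 6x

Each diagonal entry of L is the vertex degree and each off-diagonal entry is -1 where an edge is present, 0 otherwise; in the order [0, 1, 2, 3, 4, 5] the diagonal is [1, 3, 1, 1, 2, 2]. Computing det(xI - L) by cofactor expansion (or equivalently via sum-over-permutations) gives x^6 - 10x^5 + 35x^4 - 52x^3 + 31x^2 - 6x. Since p(0) = det(-L) = 0, x divides p(x). The eigenvalues sum to 10, which equals trace(L) = 2|E|.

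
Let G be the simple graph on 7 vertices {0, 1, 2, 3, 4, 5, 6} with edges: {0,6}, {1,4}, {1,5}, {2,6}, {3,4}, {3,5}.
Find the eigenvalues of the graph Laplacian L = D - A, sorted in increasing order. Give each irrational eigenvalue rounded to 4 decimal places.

Reading degrees in the order [0, 1, 2, 3, 4, 5, 6] gives [1, 2, 1, 2, 2, 2, 2]; set D = diag(1, 2, 1, 2, 2, 2, 2) and form L = D - A. L is symmetric positive semidefinite, so every eigenvalue is real and nonnegative. The 2 zero eigenvalues correspond to the 2 connected components. The eigenvalues sum to 12, which equals trace(L) = 2|E|. The largest eigenvalue, 4, is at most the vertex count 7.

[0, 0, 1, 2, 2, 3, 4]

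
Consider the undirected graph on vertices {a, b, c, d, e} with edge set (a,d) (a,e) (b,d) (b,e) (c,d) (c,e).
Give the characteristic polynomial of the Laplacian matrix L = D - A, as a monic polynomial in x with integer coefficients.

x^5 - 12x^4 + 51x^3 - 92x^2 + 60x

With the vertex order [a, b, c, d, e], the degrees are [2, 2, 2, 3, 3], giving D = diag(2, 2, 2, 3, 3) and L = D - A. L has integer entries, so p(x) = det(xI - L) has integer coefficients. Expanding the determinant yields x^5 - 12x^4 + 51x^3 - 92x^2 + 60x. The coefficient of x^4 equals -trace(L) = -12, matching the sum of degrees. The largest eigenvalue, 5, is at most the vertex count 5. By the matrix-tree theorem the graph has (1/5) * product of the nonzero eigenvalues = 12 spanning trees.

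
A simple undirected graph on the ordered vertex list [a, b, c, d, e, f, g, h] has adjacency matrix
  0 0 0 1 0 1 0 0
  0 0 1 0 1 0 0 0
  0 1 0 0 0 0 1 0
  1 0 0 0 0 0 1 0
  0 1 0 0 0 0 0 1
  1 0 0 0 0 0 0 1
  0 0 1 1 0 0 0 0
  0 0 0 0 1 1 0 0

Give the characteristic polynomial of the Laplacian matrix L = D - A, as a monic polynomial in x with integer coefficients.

x^8 - 16x^7 + 104x^6 - 352x^5 + 660x^4 - 672x^3 + 336x^2 - 64x

Reading degrees in the order [a, b, c, d, e, f, g, h] gives [2, 2, 2, 2, 2, 2, 2, 2]; set D = diag(2, 2, 2, 2, 2, 2, 2, 2) and form L = D - A. L has integer entries, so p(x) = det(xI - L) has integer coefficients. Expanding the determinant yields x^8 - 16x^7 + 104x^6 - 352x^5 + 660x^4 - 672x^3 + 336x^2 - 64x. The coefficient of x^7 equals -trace(L) = -16, matching the sum of degrees. The largest eigenvalue, 4, is at most the vertex count 8. The eigenvalues sum to 16, which equals trace(L) = 2|E|.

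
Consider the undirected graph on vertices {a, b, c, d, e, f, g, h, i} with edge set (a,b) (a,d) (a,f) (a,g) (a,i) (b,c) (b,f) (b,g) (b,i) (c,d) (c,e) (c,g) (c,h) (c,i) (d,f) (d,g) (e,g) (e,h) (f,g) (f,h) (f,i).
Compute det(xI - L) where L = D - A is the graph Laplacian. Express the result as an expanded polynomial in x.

x^9 - 42x^8 + 757x^7 - 7636x^6 + 47064x^5 - 181092x^4 + 423622x^3 - 548780x^2 + 299844x

With the vertex order [a, b, c, d, e, f, g, h, i], the degrees are [5, 5, 6, 4, 3, 6, 6, 3, 4], giving D = diag(5, 5, 6, 4, 3, 6, 6, 3, 4) and L = D - A. L has integer entries, so p(x) = det(xI - L) has integer coefficients. Expanding the determinant yields x^9 - 42x^8 + 757x^7 - 7636x^6 + 47064x^5 - 181092x^4 + 423622x^3 - 548780x^2 + 299844x. The coefficient of x^8 equals -trace(L) = -42, matching the sum of degrees. The largest eigenvalue, 8.1656, is at most the vertex count 9.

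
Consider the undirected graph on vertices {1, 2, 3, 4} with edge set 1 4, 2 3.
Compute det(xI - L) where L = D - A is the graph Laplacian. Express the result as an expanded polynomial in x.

x^4 - 4x^3 + 4x^2

Reading degrees in the order [1, 2, 3, 4] gives [1, 1, 1, 1]; set D = diag(1, 1, 1, 1) and form L = D - A. Computing det(xI - L) by cofactor expansion (or equivalently via sum-over-permutations) gives x^4 - 4x^3 + 4x^2. The constant term is 0 because L is singular (the all-ones vector lies in its kernel).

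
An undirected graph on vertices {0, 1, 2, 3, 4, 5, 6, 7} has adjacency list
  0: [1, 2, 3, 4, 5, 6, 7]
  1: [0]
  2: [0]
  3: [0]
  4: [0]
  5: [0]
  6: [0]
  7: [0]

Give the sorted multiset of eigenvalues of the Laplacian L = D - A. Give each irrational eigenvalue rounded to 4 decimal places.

Reading degrees in the order [0, 1, 2, 3, 4, 5, 6, 7] gives [7, 1, 1, 1, 1, 1, 1, 1]; set D = diag(7, 1, 1, 1, 1, 1, 1, 1) and form L = D - A. Since every row of L sums to 0, the all-ones vector is in the kernel and 0 is an eigenvalue. The single zero eigenvalue shows the graph is connected. The largest eigenvalue, 8, is at most the vertex count 8.

[0, 1, 1, 1, 1, 1, 1, 8]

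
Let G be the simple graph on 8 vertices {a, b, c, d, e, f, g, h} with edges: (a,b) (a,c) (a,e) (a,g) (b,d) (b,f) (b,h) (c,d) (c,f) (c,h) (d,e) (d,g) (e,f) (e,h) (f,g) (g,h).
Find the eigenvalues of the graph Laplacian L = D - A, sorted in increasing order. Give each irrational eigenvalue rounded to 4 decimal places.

With the vertex order [a, b, c, d, e, f, g, h], the degrees are [4, 4, 4, 4, 4, 4, 4, 4], giving D = diag(4, 4, 4, 4, 4, 4, 4, 4) and L = D - A. L is symmetric positive semidefinite, so every eigenvalue is real and nonnegative. The single zero eigenvalue shows the graph is connected. The largest eigenvalue, 8, is at most the vertex count 8. The eigenvalues sum to 32, which equals trace(L) = 2|E|.

[0, 4, 4, 4, 4, 4, 4, 8]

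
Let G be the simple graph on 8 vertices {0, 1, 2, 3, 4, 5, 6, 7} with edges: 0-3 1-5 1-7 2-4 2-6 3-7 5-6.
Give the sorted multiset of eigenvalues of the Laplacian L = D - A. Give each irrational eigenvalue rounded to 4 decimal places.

[0, 0.1522, 0.5858, 1.2346, 2, 2.7654, 3.4142, 3.8478]

Each diagonal entry of L is the vertex degree and each off-diagonal entry is -1 where an edge is present, 0 otherwise; in the order [0, 1, 2, 3, 4, 5, 6, 7] the diagonal is [1, 2, 2, 2, 1, 2, 2, 2]. Diagonalising L (or applying a numerical eigensolver to the 8x8 matrix) gives the spectrum above. The single zero eigenvalue shows the graph is connected. By the matrix-tree theorem the graph has (1/8) * product of the nonzero eigenvalues = 1 spanning tree.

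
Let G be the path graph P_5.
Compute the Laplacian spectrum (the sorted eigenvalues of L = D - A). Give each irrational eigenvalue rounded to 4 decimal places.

[0, 0.3820, 1.3820, 2.6180, 3.6180]

The graph has 5 vertices and degree multiset [2, 2, 2, 1, 1]; D is the diagonal matrix of degrees and L = D - A. Diagonalising L (or applying a numerical eigensolver to the 5x5 matrix) gives the spectrum above. There is one zero in the spectrum, matching the 1 component.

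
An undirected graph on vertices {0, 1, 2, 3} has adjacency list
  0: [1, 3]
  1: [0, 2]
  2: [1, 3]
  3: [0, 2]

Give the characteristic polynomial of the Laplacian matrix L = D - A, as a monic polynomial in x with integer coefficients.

With the vertex order [0, 1, 2, 3], the degrees are [2, 2, 2, 2], giving D = diag(2, 2, 2, 2) and L = D - A. Computing det(xI - L) by cofactor expansion (or equivalently via sum-over-permutations) gives x^4 - 8x^3 + 20x^2 - 16x. Since p(0) = det(-L) = 0, x divides p(x). By the matrix-tree theorem the graph has (1/4) * product of the nonzero eigenvalues = 4 spanning trees. The largest eigenvalue, 4, is at most the vertex count 4.

x^4 - 8x^3 + 20x^2 - 16x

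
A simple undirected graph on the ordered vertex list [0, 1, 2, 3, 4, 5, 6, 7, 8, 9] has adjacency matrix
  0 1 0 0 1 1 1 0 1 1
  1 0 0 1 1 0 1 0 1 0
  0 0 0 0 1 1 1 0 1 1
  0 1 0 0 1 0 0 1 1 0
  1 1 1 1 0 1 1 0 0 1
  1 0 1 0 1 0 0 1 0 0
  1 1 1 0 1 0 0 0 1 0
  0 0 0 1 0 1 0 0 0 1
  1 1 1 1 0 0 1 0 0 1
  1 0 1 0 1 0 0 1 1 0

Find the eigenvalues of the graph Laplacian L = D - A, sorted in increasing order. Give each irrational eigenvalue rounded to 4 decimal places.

[0, 2.4384, 3.2185, 4.3276, 5, 5.3601, 6.5383, 6.5616, 7.8359, 8.7196]

Reading degrees in the order [0, 1, 2, 3, 4, 5, 6, 7, 8, 9] gives [6, 5, 5, 4, 7, 4, 5, 3, 6, 5]; set D = diag(6, 5, 5, 4, 7, 4, 5, 3, 6, 5) and form L = D - A. The multiplicity of 0 as a Laplacian eigenvalue equals the number of connected components. The single zero eigenvalue shows the graph is connected.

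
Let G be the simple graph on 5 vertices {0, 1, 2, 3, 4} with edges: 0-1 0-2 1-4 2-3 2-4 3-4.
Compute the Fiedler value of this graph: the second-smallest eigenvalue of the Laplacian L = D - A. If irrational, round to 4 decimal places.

Each diagonal entry of L is the vertex degree and each off-diagonal entry is -1 where an edge is present, 0 otherwise; in the order [0, 1, 2, 3, 4] the diagonal is [2, 2, 3, 2, 3]. Computing the eigenvalues of L and sorting gives [0, 1.3820, 2.3820, 3.6180, 4.6180]. The Fiedler value lambda_2 = 1.3820 is strictly positive, so the graph is connected.

1.3820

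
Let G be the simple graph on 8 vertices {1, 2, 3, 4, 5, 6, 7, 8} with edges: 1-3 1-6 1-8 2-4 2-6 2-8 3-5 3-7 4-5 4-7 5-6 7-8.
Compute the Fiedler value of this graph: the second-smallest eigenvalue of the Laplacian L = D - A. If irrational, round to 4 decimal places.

With the vertex order [1, 2, 3, 4, 5, 6, 7, 8], the degrees are [3, 3, 3, 3, 3, 3, 3, 3], giving D = diag(3, 3, 3, 3, 3, 3, 3, 3) and L = D - A. Computing the eigenvalues of L and sorting gives [0, 2, 2, 2, 4, 4, 4, 6]. The Fiedler value lambda_2 = 2 is strictly positive, so the graph is connected. The largest eigenvalue, 6, is at most the vertex count 8.

2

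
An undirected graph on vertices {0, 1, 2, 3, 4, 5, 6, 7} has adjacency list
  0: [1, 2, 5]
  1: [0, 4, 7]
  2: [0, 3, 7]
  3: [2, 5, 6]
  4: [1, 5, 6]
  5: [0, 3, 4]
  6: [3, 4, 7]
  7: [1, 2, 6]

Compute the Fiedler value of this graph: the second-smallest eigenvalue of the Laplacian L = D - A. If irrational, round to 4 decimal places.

Each diagonal entry of L is the vertex degree and each off-diagonal entry is -1 where an edge is present, 0 otherwise; in the order [0, 1, 2, 3, 4, 5, 6, 7] the diagonal is [3, 3, 3, 3, 3, 3, 3, 3]. Computing the eigenvalues of L and sorting gives [0, 2, 2, 2, 4, 4, 4, 6]. The Fiedler value lambda_2 = 2 is strictly positive, so the graph is connected. There is one zero in the spectrum, matching the 1 component. The largest eigenvalue, 6, is at most the vertex count 8.

2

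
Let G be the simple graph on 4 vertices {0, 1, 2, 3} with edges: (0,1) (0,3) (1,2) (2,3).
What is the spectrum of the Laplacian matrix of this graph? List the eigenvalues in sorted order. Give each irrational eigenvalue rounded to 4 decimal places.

[0, 2, 2, 4]

With the vertex order [0, 1, 2, 3], the degrees are [2, 2, 2, 2], giving D = diag(2, 2, 2, 2) and L = D - A. Since every row of L sums to 0, the all-ones vector is in the kernel and 0 is an eigenvalue. The single zero eigenvalue shows the graph is connected. The eigenvalues sum to 8, which equals trace(L) = 2|E|. There is one zero in the spectrum, matching the 1 component.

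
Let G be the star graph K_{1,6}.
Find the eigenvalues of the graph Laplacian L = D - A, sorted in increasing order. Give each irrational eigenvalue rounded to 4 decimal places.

[0, 1, 1, 1, 1, 1, 7]

The graph has 7 vertices and degree multiset [6, 1, 1, 1, 1, 1, 1]; D is the diagonal matrix of degrees and L = D - A. Since every row of L sums to 0, the all-ones vector is in the kernel and 0 is an eigenvalue. The single zero eigenvalue shows the graph is connected. The eigenvalues sum to 12, which equals trace(L) = 2|E|.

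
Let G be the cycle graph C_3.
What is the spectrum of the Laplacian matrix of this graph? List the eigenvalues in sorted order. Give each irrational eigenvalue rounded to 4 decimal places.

The graph has 3 vertices and degree multiset [2, 2, 2]; D is the diagonal matrix of degrees and L = D - A. L is symmetric positive semidefinite, so every eigenvalue is real and nonnegative. The single zero eigenvalue shows the graph is connected. The eigenvalues sum to 6, which equals trace(L) = 2|E|.

[0, 3, 3]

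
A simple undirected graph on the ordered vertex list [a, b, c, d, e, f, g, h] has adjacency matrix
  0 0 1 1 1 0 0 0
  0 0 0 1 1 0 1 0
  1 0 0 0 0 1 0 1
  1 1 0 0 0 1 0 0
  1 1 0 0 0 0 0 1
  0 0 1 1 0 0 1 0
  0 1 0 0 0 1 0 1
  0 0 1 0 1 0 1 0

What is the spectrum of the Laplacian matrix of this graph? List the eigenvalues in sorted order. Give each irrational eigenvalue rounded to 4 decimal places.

[0, 2, 2, 2, 4, 4, 4, 6]

With the vertex order [a, b, c, d, e, f, g, h], the degrees are [3, 3, 3, 3, 3, 3, 3, 3], giving D = diag(3, 3, 3, 3, 3, 3, 3, 3) and L = D - A. Diagonalising L (or applying a numerical eigensolver to the 8x8 matrix) gives the spectrum above. The single zero eigenvalue shows the graph is connected. The eigenvalues sum to 24, which equals trace(L) = 2|E|. There is one zero in the spectrum, matching the 1 component.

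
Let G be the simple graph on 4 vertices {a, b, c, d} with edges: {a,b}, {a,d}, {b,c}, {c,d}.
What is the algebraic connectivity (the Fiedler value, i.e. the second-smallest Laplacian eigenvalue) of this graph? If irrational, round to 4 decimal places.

With the vertex order [a, b, c, d], the degrees are [2, 2, 2, 2], giving D = diag(2, 2, 2, 2) and L = D - A. Computing the eigenvalues of L and sorting gives [0, 2, 2, 4]. The Fiedler value lambda_2 = 2 is strictly positive, so the graph is connected. The largest eigenvalue, 4, is at most the vertex count 4. By the matrix-tree theorem the graph has (1/4) * product of the nonzero eigenvalues = 4 spanning trees.

2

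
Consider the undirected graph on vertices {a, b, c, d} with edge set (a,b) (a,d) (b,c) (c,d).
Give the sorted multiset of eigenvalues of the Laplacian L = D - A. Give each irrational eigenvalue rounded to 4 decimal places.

With the vertex order [a, b, c, d], the degrees are [2, 2, 2, 2], giving D = diag(2, 2, 2, 2) and L = D - A. L is symmetric positive semidefinite, so every eigenvalue is real and nonnegative. There is one zero in the spectrum, matching the 1 component.

[0, 2, 2, 4]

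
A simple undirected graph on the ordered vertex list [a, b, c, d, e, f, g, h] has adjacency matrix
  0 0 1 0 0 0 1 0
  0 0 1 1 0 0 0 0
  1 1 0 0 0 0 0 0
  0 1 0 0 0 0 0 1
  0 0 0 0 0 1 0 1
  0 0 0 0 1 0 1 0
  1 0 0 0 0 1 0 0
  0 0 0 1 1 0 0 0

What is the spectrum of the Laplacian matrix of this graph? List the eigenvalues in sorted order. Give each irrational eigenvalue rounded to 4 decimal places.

[0, 0.5858, 0.5858, 2, 2, 3.4142, 3.4142, 4]

Reading degrees in the order [a, b, c, d, e, f, g, h] gives [2, 2, 2, 2, 2, 2, 2, 2]; set D = diag(2, 2, 2, 2, 2, 2, 2, 2) and form L = D - A. Diagonalising L (or applying a numerical eigensolver to the 8x8 matrix) gives the spectrum above.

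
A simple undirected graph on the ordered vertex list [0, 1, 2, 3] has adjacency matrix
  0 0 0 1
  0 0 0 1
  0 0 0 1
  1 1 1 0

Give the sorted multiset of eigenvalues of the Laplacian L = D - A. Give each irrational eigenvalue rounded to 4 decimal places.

[0, 1, 1, 4]

Each diagonal entry of L is the vertex degree and each off-diagonal entry is -1 where an edge is present, 0 otherwise; in the order [0, 1, 2, 3] the diagonal is [1, 1, 1, 3]. L is symmetric positive semidefinite, so every eigenvalue is real and nonnegative.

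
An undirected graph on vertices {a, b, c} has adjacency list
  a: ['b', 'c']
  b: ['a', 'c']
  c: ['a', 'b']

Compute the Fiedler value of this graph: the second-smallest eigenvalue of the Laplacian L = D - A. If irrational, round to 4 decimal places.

3

Each diagonal entry of L is the vertex degree and each off-diagonal entry is -1 where an edge is present, 0 otherwise; in the order [a, b, c] the diagonal is [2, 2, 2]. Computing the eigenvalues of L and sorting gives [0, 3, 3]. The Fiedler value lambda_2 = 3 is strictly positive, so the graph is connected. By the matrix-tree theorem the graph has (1/3) * product of the nonzero eigenvalues = 3 spanning trees.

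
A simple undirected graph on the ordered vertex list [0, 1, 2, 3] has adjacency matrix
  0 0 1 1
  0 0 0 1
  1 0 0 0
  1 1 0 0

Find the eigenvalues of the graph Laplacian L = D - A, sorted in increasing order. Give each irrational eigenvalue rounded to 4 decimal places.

Each diagonal entry of L is the vertex degree and each off-diagonal entry is -1 where an edge is present, 0 otherwise; in the order [0, 1, 2, 3] the diagonal is [2, 1, 1, 2]. Diagonalising L (or applying a numerical eigensolver to the 4x4 matrix) gives the spectrum above. The single zero eigenvalue shows the graph is connected. The largest eigenvalue, 3.4142, is at most the vertex count 4. The eigenvalues sum to 6, which equals trace(L) = 2|E|.

[0, 0.5858, 2, 3.4142]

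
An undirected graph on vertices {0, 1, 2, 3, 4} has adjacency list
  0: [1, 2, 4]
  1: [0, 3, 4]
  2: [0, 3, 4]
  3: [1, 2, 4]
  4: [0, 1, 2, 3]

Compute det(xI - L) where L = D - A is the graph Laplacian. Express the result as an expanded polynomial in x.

x^5 - 16x^4 + 94x^3 - 240x^2 + 225x

With the vertex order [0, 1, 2, 3, 4], the degrees are [3, 3, 3, 3, 4], giving D = diag(3, 3, 3, 3, 4) and L = D - A. Computing det(xI - L) by cofactor expansion (or equivalently via sum-over-permutations) gives x^5 - 16x^4 + 94x^3 - 240x^2 + 225x. The constant term is 0 because L is singular (the all-ones vector lies in its kernel).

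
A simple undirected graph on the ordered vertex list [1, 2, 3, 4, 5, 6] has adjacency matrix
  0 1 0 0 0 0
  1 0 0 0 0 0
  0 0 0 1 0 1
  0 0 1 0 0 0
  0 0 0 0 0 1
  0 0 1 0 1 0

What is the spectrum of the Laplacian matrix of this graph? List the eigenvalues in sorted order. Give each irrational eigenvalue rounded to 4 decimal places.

With the vertex order [1, 2, 3, 4, 5, 6], the degrees are [1, 1, 2, 1, 1, 2], giving D = diag(1, 1, 2, 1, 1, 2) and L = D - A. Since every row of L sums to 0, the all-ones vector is in the kernel and 0 is an eigenvalue. The 2 zero eigenvalues correspond to the 2 connected components.

[0, 0, 0.5858, 2, 2, 3.4142]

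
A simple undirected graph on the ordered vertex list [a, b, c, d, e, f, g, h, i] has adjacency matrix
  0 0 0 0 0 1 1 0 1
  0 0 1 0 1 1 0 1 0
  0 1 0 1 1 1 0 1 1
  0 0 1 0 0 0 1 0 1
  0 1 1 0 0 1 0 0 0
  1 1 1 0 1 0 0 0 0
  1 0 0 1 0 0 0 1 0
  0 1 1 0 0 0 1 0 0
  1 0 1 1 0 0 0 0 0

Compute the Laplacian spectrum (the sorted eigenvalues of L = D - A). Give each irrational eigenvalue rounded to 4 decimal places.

With the vertex order [a, b, c, d, e, f, g, h, i], the degrees are [3, 4, 6, 3, 3, 4, 3, 3, 3], giving D = diag(3, 4, 6, 3, 3, 4, 3, 3, 3) and L = D - A. Diagonalising L (or applying a numerical eigensolver to the 9x9 matrix) gives the spectrum above. The single zero eigenvalue shows the graph is connected. The largest eigenvalue, 7.1767, is at most the vertex count 9. By the matrix-tree theorem the graph has (1/9) * product of the nonzero eigenvalues = 2881 spanning trees.

[0, 1.4375, 2.2139, 2.6302, 3.4022, 4.4073, 5.2649, 5.4672, 7.1767]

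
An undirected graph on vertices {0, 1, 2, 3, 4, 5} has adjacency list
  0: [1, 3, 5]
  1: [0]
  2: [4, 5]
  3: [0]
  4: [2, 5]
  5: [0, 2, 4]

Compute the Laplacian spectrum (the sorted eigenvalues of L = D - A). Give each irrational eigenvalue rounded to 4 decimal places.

[0, 0.4384, 1, 3, 3, 4.5616]

Reading degrees in the order [0, 1, 2, 3, 4, 5] gives [3, 1, 2, 1, 2, 3]; set D = diag(3, 1, 2, 1, 2, 3) and form L = D - A. Since every row of L sums to 0, the all-ones vector is in the kernel and 0 is an eigenvalue.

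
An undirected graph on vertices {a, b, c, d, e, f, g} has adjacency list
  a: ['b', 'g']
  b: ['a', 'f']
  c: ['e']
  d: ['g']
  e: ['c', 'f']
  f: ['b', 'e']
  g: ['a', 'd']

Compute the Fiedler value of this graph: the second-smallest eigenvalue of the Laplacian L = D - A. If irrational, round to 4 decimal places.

0.1981

Reading degrees in the order [a, b, c, d, e, f, g] gives [2, 2, 1, 1, 2, 2, 2]; set D = diag(2, 2, 1, 1, 2, 2, 2) and form L = D - A. Computing the eigenvalues of L and sorting gives [0, 0.1981, 0.7530, 1.5550, 2.4450, 3.2470, 3.8019]. The Fiedler value lambda_2 = 0.1981 is strictly positive, so the graph is connected. There is one zero in the spectrum, matching the 1 component.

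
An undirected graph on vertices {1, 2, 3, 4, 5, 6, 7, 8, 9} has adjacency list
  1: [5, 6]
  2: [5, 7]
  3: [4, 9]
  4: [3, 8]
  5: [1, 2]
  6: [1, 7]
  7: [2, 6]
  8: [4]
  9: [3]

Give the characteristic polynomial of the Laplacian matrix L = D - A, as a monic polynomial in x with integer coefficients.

With the vertex order [1, 2, 3, 4, 5, 6, 7, 8, 9], the degrees are [2, 2, 2, 2, 2, 2, 2, 1, 1], giving D = diag(2, 2, 2, 2, 2, 2, 2, 1, 1) and L = D - A. Computing det(xI - L) by cofactor expansion (or equivalently via sum-over-permutations) gives x^9 - 16x^8 + 105x^7 - 364x^6 + 715x^5 - 790x^4 + 450x^3 - 100x^2. The coefficient of x^8 equals -trace(L) = -16, matching the sum of degrees. There are 2 zeros in the spectrum, matching the 2 components. The eigenvalues sum to 16, which equals trace(L) = 2|E|.

x^9 - 16x^8 + 105x^7 - 364x^6 + 715x^5 - 790x^4 + 450x^3 - 100x^2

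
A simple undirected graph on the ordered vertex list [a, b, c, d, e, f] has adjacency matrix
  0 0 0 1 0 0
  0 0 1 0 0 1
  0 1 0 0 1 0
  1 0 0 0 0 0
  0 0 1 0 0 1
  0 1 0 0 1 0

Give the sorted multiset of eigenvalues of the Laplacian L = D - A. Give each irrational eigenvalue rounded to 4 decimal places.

With the vertex order [a, b, c, d, e, f], the degrees are [1, 2, 2, 1, 2, 2], giving D = diag(1, 2, 2, 1, 2, 2) and L = D - A. L is symmetric positive semidefinite, so every eigenvalue is real and nonnegative. The 2 zero eigenvalues correspond to the 2 connected components.

[0, 0, 2, 2, 2, 4]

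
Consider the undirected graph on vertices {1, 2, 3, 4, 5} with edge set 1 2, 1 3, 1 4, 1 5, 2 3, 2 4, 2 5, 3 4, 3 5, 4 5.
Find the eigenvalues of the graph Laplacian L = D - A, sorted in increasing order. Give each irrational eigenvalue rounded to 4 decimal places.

[0, 5, 5, 5, 5]

Each diagonal entry of L is the vertex degree and each off-diagonal entry is -1 where an edge is present, 0 otherwise; in the order [1, 2, 3, 4, 5] the diagonal is [4, 4, 4, 4, 4]. Diagonalising L (or applying a numerical eigensolver to the 5x5 matrix) gives the spectrum above. The single zero eigenvalue shows the graph is connected. The largest eigenvalue, 5, is at most the vertex count 5.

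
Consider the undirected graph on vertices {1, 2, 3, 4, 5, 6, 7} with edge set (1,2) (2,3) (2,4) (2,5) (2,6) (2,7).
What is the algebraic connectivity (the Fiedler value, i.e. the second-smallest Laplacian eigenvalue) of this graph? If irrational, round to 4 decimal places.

1

With the vertex order [1, 2, 3, 4, 5, 6, 7], the degrees are [1, 6, 1, 1, 1, 1, 1], giving D = diag(1, 6, 1, 1, 1, 1, 1) and L = D - A. The sorted Laplacian eigenvalues are [0, 1, 1, 1, 1, 1, 7]; the algebraic connectivity is the second entry, 1. The eigenvalues sum to 12, which equals trace(L) = 2|E|.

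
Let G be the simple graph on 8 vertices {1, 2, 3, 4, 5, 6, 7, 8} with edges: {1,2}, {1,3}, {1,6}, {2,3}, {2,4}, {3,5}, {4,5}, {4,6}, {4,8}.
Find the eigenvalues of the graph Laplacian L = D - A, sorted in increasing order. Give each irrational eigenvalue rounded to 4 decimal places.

[0, 0, 0.8458, 1.5858, 2.1698, 3.4394, 4.4142, 5.5450]

With the vertex order [1, 2, 3, 4, 5, 6, 7, 8], the degrees are [3, 3, 3, 4, 2, 2, 0, 1], giving D = diag(3, 3, 3, 4, 2, 2, 0, 1) and L = D - A. Since every row of L sums to 0, the all-ones vector is in the kernel and 0 is an eigenvalue. The 2 zero eigenvalues correspond to the 2 connected components. The eigenvalues sum to 18, which equals trace(L) = 2|E|.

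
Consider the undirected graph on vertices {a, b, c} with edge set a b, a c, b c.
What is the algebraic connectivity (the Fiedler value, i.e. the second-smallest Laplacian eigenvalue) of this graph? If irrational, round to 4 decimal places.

3

With the vertex order [a, b, c], the degrees are [2, 2, 2], giving D = diag(2, 2, 2) and L = D - A. The sorted Laplacian eigenvalues are [0, 3, 3]; the algebraic connectivity is the second entry, 3. The eigenvalues sum to 6, which equals trace(L) = 2|E|. By the matrix-tree theorem the graph has (1/3) * product of the nonzero eigenvalues = 3 spanning trees.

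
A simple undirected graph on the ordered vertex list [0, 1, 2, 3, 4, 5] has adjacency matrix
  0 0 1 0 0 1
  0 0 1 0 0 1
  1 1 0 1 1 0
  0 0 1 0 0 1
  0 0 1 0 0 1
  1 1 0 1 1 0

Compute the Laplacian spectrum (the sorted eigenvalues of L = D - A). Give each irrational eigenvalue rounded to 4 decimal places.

[0, 2, 2, 2, 4, 6]

Reading degrees in the order [0, 1, 2, 3, 4, 5] gives [2, 2, 4, 2, 2, 4]; set D = diag(2, 2, 4, 2, 2, 4) and form L = D - A. Diagonalising L (or applying a numerical eigensolver to the 6x6 matrix) gives the spectrum above. The eigenvalues sum to 16, which equals trace(L) = 2|E|. The largest eigenvalue, 6, is at most the vertex count 6.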